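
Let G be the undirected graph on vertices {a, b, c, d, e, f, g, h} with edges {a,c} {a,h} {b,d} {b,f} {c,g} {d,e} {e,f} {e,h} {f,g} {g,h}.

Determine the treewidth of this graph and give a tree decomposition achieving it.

Every bag has size at most 3, so the width is 3 − 1 = 2 and tw(G) ≤ 2. Since a–c–g–h–a is a cycle in G, G is not acyclic. Forests are exactly the graphs of treewidth ≤ 1, so tw(G) ≥ 2. Therefore the treewidth is 2.

Treewidth 2.
Bags: B1 = {a, c, h}  B2 = {c, g, h}  B3 = {e, g, h}  B4 = {e, f, g}  B5 = {d, e, f}  B6 = {b, d, f}
Tree: B1–B2, B2–B3, B3–B4, B4–B5, B5–B6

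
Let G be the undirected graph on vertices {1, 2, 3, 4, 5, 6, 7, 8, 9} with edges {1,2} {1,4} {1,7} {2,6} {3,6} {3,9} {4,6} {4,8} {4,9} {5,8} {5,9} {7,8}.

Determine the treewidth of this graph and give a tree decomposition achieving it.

The largest bag has 4 vertices, giving width 3; this decomposition certifies tw(G) ≤ 3. For the lower bound: the 4 vertex sets {3,5,9}, {6}, {4}, {1,2,7,8} are disjoint, each induces a connected subgraph, and every pair is joined by at least one edge of G. Contracting each set to a single vertex therefore yields K_{4} as a minor, and since treewidth is minor-monotone, tw(G) ≥ tw(K_{4}) = 3. Hence tw(G) = 3 exactly.

Treewidth 3.
One such decomposition:
Bags: B1 = {3, 5, 6, 9}  B2 = {4, 5, 6, 9}  B3 = {4, 5, 6, 8}  B4 = {2, 4, 6, 8}  B5 = {1, 2, 4, 8}  B6 = {1, 2, 7, 8}
Tree: B1–B2, B2–B3, B3–B4, B4–B5, B5–B6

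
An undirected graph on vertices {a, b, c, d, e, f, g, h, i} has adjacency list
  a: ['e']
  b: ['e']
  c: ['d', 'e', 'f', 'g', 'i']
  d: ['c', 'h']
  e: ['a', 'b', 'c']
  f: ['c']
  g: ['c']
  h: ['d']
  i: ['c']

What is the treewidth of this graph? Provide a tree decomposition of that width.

Each bag holds 2 vertices, so the decomposition has width 1, which upper-bounds the treewidth. Any graph with an edge has treewidth ≥ 1, and G has the edge d–c. Hence tw(G) = 1 exactly.

Treewidth 1.
Bags: B1 = {c, d}  B2 = {c, e}  B3 = {c, f}  B4 = {c, g}  B5 = {d, h}  B6 = {c, i}  B7 = {b, e}  B8 = {a, e}
Tree: B1–B2, B2–B3, B2–B4, B1–B5, B4–B6, B2–B7, B2–B8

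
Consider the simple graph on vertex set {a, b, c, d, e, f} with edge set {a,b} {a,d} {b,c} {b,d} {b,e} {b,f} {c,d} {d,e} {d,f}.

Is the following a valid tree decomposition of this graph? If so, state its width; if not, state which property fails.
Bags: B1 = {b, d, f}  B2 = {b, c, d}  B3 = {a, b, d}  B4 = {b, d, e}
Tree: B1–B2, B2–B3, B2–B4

Yes; width 2.

Vertex coverage: the bags together contain {a, b, c, d, e, f}, the full vertex set. Edge coverage: each edge of G has both endpoints in at least one bag. Running intersection: for every vertex, the bags containing it form a connected subtree. All three properties hold, so this is a valid tree decomposition of width max|bag| − 1 = 2, and hence tw(G) ≤ 2.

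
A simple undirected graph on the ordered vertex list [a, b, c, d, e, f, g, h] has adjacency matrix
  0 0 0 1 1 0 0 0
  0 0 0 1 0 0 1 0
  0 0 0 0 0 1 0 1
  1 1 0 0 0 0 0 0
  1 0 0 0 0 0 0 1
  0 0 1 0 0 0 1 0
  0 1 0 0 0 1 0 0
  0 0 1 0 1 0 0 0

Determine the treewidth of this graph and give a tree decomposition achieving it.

Each bag holds 3 vertices, so the decomposition has width 2, which upper-bounds the treewidth. The edges e–a–d–b–g–f–c–h–e form a cycle, so G is not a tree and its treewidth is at least 2. Hence tw(G) = 2 exactly.

Treewidth 2.
One optimal decomposition is:
Bags: B1 = {a, d, e}  B2 = {b, d, e}  B3 = {b, e, g}  B4 = {e, f, g}  B5 = {c, e, f}  B6 = {c, e, h}
Tree: B1–B2, B2–B3, B3–B4, B4–B5, B5–B6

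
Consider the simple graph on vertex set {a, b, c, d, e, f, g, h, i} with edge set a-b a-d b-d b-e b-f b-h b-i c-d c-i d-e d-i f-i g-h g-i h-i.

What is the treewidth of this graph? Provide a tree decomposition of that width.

The largest bag has 3 vertices, giving width 2; this decomposition certifies tw(G) ≤ 2. Conversely, {g, h, i} is a clique of size 3, and the vertices of any clique must share a bag in every tree decomposition; so some bag has ≥ 3 vertices and tw(G) ≥ 2. Combining the bounds, tw(G) = 2.

Treewidth 2.
One such decomposition:
Bags: B1 = {b, d, i}  B2 = {b, f, i}  B3 = {b, h, i}  B4 = {c, d, i}  B5 = {b, d, e}  B6 = {g, h, i}  B7 = {a, b, d}
Tree: B1–B2, B2–B3, B1–B4, B1–B5, B3–B6, B5–B7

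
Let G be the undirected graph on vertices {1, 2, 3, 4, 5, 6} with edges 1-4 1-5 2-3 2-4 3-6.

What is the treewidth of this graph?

A width-1 tree decomposition is:
Bags: B1 = {3, 6}  B2 = {2, 3}  B3 = {2, 4}  B4 = {1, 4}  B5 = {1, 5}
Tree: B1–B2, B2–B3, B3–B4, B4–B5
The largest bag has 2 vertices, giving width 1; this decomposition certifies tw(G) ≤ 1. Any graph with an edge has treewidth ≥ 1, and G has the edge 6–3. The upper and lower bounds meet at 1, so that is the treewidth.

1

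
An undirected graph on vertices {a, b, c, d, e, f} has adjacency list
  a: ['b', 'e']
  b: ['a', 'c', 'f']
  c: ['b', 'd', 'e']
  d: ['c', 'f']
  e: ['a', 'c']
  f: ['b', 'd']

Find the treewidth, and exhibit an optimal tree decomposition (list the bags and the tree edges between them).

The largest bag has 3 vertices, giving width 2; this decomposition certifies tw(G) ≤ 2. For the lower bound, G contains the cycle f–d–c–b–f, so G is not a forest; only forests have treewidth ≤ 1, hence tw(G) ≥ 2. Hence tw(G) = 2 exactly.

Treewidth 2.
Bags: B1 = {b, d, f}  B2 = {b, c, d}  B3 = {a, b, c}  B4 = {a, c, e}
Tree: B1–B2, B2–B3, B3–B4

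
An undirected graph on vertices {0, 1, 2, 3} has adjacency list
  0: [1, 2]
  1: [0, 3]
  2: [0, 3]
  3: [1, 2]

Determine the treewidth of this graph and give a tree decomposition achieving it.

The largest bag has 3 vertices, giving width 2; this decomposition certifies tw(G) ≤ 2. The edges 0–1–3–2–0 form a cycle, so G is not a tree and its treewidth is at least 2. Combining the bounds, tw(G) = 2.

Treewidth 2.
Bags: B1 = {0, 1, 3}  B2 = {0, 2, 3}
Tree: B1–B2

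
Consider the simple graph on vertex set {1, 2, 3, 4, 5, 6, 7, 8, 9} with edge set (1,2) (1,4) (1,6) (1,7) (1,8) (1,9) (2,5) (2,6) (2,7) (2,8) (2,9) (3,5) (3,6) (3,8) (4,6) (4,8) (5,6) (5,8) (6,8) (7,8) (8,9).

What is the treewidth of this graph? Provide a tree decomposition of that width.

Each bag holds 4 vertices, so the decomposition has width 3, which upper-bounds the treewidth. Conversely, {1, 2, 8, 9} is a clique of size 4, and the vertices of any clique must share a bag in every tree decomposition; so some bag has ≥ 4 vertices and tw(G) ≥ 3. Therefore the treewidth is 3.

Treewidth 3.
One such decomposition:
Bags: B1 = {1, 2, 8, 9}  B2 = {1, 2, 6, 8}  B3 = {1, 2, 7, 8}  B4 = {2, 5, 6, 8}  B5 = {1, 4, 6, 8}  B6 = {3, 5, 6, 8}
Tree: B1–B2, B2–B3, B2–B4, B2–B5, B4–B6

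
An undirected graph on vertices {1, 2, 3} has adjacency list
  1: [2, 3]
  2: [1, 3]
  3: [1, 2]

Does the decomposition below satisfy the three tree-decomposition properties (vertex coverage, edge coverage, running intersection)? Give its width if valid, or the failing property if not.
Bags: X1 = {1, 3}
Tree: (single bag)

A tree decomposition must satisfy three properties: every vertex lies in some bag; for every edge, both endpoints lie together in some bag; and for every vertex, the bags containing it form a connected subtree. Here vertex 2 appears in no bag, so the decomposition is invalid.

No — vertex 2 appears in no bag.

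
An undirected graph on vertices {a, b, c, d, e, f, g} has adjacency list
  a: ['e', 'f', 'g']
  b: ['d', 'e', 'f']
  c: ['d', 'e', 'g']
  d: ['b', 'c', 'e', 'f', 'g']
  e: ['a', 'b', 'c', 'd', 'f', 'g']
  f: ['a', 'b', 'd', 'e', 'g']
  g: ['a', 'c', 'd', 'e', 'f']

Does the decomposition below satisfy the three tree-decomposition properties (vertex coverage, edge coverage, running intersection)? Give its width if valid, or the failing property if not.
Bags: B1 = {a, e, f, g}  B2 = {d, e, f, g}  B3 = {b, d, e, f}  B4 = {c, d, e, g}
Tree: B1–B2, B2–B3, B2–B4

Checking the three conditions: (i) the bags cover all of {a, b, c, d, e, f, g}; (ii) for each edge, some bag contains both endpoints; (iii) the bags containing any fixed vertex form a subtree. All hold, so the decomposition is valid with width 4 − 1 = 3.

Yes; width 3.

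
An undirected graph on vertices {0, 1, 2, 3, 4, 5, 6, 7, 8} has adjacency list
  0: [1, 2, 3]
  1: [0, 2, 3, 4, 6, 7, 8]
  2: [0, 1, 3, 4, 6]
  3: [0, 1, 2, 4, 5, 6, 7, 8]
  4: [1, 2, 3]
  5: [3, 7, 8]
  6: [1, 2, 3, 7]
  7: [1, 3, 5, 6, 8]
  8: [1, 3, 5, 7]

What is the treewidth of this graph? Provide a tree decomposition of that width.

Treewidth 3.
One such decomposition:
Bags: B1 = {1, 3, 6, 7}  B2 = {1, 2, 3, 6}  B3 = {1, 2, 3, 4}  B4 = {1, 3, 7, 8}  B5 = {0, 1, 2, 3}  B6 = {3, 5, 7, 8}
Tree: B1–B2, B2–B3, B1–B4, B3–B5, B4–B6

Every bag has size at most 4, so the width is 4 − 1 = 3 and tw(G) ≤ 3. Conversely, {1, 3, 7, 8} is a clique of size 4, and the vertices of any clique must share a bag in every tree decomposition; so some bag has ≥ 4 vertices and tw(G) ≥ 3. The upper and lower bounds meet at 3, so that is the treewidth.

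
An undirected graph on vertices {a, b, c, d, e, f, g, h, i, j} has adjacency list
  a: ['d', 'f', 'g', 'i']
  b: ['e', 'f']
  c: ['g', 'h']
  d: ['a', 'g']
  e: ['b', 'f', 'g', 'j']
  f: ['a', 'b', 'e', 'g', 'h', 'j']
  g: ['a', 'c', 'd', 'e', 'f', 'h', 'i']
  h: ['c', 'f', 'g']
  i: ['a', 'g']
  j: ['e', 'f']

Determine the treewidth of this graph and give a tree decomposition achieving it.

Every bag has size at most 3, so the width is 3 − 1 = 2 and tw(G) ≤ 2. For the lower bound, the 3 vertices {a, d, g} are pairwise adjacent, and any tree decomposition puts a clique entirely inside one bag — forcing width ≥ 2. Therefore the treewidth is 2.

Treewidth 2.
Bags: B1 = {e, f, g}  B2 = {f, g, h}  B3 = {a, f, g}  B4 = {c, g, h}  B5 = {e, f, j}  B6 = {b, e, f}  B7 = {a, d, g}  B8 = {a, g, i}
Tree: B1–B2, B1–B3, B2–B4, B1–B5, B1–B6, B3–B7, B7–B8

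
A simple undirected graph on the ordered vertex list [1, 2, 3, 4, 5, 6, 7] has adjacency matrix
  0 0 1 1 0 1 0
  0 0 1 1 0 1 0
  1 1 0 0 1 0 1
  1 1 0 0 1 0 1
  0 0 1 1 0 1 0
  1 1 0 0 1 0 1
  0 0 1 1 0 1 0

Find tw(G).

A width-3 tree decomposition is:
Bags: B1 = {2, 3, 4, 6}  B2 = {3, 4, 5, 6}  B3 = {1, 3, 4, 6}  B4 = {3, 4, 6, 7}
Tree: B1–B2, B2–B3, B3–B4
Each bag holds 4 vertices, so the decomposition has width 3, which upper-bounds the treewidth. For the lower bound: the 4 vertex sets {2,6}, {4,5}, {3}, {1} are disjoint, each induces a connected subgraph, and every pair is joined by at least one edge of G. Contracting each set to a single vertex therefore yields K_{4} as a minor, and since treewidth is minor-monotone, tw(G) ≥ tw(K_{4}) = 3. Hence tw(G) = 3 exactly.

3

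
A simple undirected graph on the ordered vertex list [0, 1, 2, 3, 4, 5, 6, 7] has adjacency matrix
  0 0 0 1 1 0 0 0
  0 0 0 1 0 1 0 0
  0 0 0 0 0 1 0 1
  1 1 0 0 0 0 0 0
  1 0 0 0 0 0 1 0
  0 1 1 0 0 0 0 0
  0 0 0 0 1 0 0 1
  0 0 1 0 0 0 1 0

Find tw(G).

A width-2 tree decomposition is:
Bags: B1 = {0, 1, 3}  B2 = {0, 1, 5}  B3 = {0, 2, 5}  B4 = {0, 2, 7}  B5 = {0, 6, 7}  B6 = {0, 4, 6}
Tree: B1–B2, B2–B3, B3–B4, B4–B5, B5–B6
Every bag has size at most 3, so the width is 3 − 1 = 2 and tw(G) ≤ 2. The edges 0–3–1–5–2–7–6–4–0 form a cycle, so G is not a tree and its treewidth is at least 2. Hence tw(G) = 2 exactly.

2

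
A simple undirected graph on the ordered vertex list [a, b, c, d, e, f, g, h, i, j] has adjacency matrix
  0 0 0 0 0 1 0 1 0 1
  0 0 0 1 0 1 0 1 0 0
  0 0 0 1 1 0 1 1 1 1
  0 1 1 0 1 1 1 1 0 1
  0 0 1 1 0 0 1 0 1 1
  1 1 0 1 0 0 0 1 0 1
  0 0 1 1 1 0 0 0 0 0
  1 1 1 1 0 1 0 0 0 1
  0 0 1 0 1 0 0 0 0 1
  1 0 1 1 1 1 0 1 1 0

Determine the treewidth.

A width-3 tree decomposition is:
Bags: B1 = {c, d, h, j}  B2 = {c, d, e, j}  B3 = {d, f, h, j}  B4 = {c, d, e, g}  B5 = {b, d, f, h}  B6 = {a, f, h, j}  B7 = {c, e, i, j}
Tree: B1–B2, B1–B3, B2–B4, B3–B5, B3–B6, B2–B7
Each bag holds 4 vertices, so the decomposition has width 3, which upper-bounds the treewidth. On the other hand G contains the 4-clique {c, d, e, g}. A clique must lie in a single bag of any decomposition, so no decomposition can have width below 3. Combining the bounds, tw(G) = 3.

3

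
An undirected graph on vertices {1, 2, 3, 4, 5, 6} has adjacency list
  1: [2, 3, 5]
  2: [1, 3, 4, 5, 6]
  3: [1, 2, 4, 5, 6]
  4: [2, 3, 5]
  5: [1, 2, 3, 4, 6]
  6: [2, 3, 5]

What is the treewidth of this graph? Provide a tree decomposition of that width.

Treewidth 3.
One such decomposition:
Bags: B1 = {2, 3, 4, 5}  B2 = {1, 2, 3, 5}  B3 = {2, 3, 5, 6}
Tree: B1–B2, B2–B3

The largest bag has 4 vertices, giving width 3; this decomposition certifies tw(G) ≤ 3. On the other hand G contains the 4-clique {1, 2, 3, 5}. A clique must lie in a single bag of any decomposition, so no decomposition can have width below 3. The upper and lower bounds meet at 3, so that is the treewidth.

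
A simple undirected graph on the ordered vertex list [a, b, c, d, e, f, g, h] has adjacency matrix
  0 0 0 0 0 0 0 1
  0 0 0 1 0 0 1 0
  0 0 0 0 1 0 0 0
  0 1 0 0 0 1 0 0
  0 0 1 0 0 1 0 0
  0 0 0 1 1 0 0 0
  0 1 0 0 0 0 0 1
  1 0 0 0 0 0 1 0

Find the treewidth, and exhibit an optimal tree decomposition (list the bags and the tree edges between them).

Every bag has size at most 2, so the width is 2 − 1 = 1 and tw(G) ≤ 1. G has an edge, so its treewidth is at least 1. Combining the bounds, tw(G) = 1.

Treewidth 1.
Bags: B1 = {c, e}  B2 = {e, f}  B3 = {d, f}  B4 = {b, d}  B5 = {b, g}  B6 = {g, h}  B7 = {a, h}
Tree: B1–B2, B2–B3, B3–B4, B4–B5, B5–B6, B6–B7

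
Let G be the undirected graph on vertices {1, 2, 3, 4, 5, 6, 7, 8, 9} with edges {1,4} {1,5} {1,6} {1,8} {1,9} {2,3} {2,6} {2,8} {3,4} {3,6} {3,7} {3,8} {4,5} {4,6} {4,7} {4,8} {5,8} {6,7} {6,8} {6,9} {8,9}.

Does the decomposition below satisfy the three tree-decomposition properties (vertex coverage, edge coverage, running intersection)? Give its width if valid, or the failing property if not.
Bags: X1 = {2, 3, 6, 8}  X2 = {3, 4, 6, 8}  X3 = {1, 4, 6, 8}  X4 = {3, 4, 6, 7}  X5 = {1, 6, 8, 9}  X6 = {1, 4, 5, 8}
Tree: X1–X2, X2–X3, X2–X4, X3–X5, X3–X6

Yes; width 3.

Checking the three conditions: (i) the bags cover all of {1, 2, 3, 4, 5, 6, 7, 8, 9}; (ii) for each edge, some bag contains both endpoints; (iii) the bags containing any fixed vertex form a subtree. All hold, so the decomposition is valid with width 4 − 1 = 3.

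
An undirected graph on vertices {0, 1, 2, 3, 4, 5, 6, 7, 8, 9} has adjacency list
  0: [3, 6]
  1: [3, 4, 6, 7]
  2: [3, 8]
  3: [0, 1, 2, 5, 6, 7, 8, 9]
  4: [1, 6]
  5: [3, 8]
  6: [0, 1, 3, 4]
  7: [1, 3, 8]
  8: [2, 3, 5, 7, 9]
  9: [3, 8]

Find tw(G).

2

A width-2 tree decomposition is:
Bags: B1 = {1, 3, 7}  B2 = {1, 3, 6}  B3 = {3, 7, 8}  B4 = {2, 3, 8}  B5 = {3, 8, 9}  B6 = {0, 3, 6}  B7 = {3, 5, 8}  B8 = {1, 4, 6}
Tree: B1–B2, B1–B3, B3–B4, B4–B5, B2–B6, B4–B7, B2–B8
Each bag holds 3 vertices, so the decomposition has width 2, which upper-bounds the treewidth. Conversely, {0, 3, 6} is a clique of size 3, and the vertices of any clique must share a bag in every tree decomposition; so some bag has ≥ 3 vertices and tw(G) ≥ 2. The upper and lower bounds meet at 2, so that is the treewidth.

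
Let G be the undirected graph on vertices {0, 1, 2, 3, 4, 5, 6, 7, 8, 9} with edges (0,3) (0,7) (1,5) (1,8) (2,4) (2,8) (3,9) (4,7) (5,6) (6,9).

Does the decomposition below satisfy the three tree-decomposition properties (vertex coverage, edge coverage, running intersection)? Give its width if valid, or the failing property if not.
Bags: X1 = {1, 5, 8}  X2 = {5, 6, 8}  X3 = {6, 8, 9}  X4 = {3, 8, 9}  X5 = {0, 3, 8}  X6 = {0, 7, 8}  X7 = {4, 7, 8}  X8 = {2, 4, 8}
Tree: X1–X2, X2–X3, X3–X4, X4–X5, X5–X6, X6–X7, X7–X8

Every vertex of G appears in some bag (union = {0, 1, 2, 3, 4, 5, 6, 7, 8, 9}); every edge is covered by a bag; and for each vertex v the set of bags containing v is connected in the bag tree. The decomposition is therefore valid. The largest bag has 3 vertices, so the width is 2.

Yes; width 2.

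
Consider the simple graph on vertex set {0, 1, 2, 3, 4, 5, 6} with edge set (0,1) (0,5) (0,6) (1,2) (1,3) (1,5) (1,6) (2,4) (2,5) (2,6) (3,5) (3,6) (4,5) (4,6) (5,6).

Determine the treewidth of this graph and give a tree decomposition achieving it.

Treewidth 3.
One optimal decomposition is:
Bags: B1 = {1, 3, 5, 6}  B2 = {0, 1, 5, 6}  B3 = {1, 2, 5, 6}  B4 = {2, 4, 5, 6}
Tree: B1–B2, B2–B3, B3–B4

The largest bag has 4 vertices, giving width 3; this decomposition certifies tw(G) ≤ 3. On the other hand G contains the 4-clique {0, 1, 5, 6}. A clique must lie in a single bag of any decomposition, so no decomposition can have width below 3. Hence tw(G) = 3 exactly.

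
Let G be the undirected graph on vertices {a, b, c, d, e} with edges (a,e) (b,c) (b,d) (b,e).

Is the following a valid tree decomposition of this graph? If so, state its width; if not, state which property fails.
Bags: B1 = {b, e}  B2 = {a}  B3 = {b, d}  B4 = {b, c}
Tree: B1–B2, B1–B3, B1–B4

A tree decomposition must satisfy three properties: every vertex lies in some bag; for every edge, both endpoints lie together in some bag; and for every vertex, the bags containing it form a connected subtree. Here edge (e,a) lies in no bag, so the decomposition is invalid.

No — edge (e,a) lies in no bag.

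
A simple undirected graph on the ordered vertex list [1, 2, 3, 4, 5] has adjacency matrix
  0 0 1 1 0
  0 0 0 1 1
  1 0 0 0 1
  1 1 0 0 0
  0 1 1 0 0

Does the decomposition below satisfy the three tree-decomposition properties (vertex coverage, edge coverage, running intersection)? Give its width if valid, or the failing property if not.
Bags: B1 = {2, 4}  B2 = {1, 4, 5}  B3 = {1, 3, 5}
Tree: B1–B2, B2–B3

A tree decomposition must satisfy three properties: every vertex lies in some bag; for every edge, both endpoints lie together in some bag; and for every vertex, the bags containing it form a connected subtree. Here edge (5,2) lies in no bag, so the decomposition is invalid.

No — edge (5,2) lies in no bag.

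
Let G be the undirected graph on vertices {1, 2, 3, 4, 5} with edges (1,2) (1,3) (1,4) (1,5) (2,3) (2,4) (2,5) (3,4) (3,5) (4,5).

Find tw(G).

4

A width-4 tree decomposition is:
Bags: B1 = {1, 2, 3, 4, 5}
Tree: (single bag)
A single bag containing all 5 vertices is trivially a valid decomposition of width 4. Conversely, {1, 2, 3, 4, 5} is a clique of size 5, and the vertices of any clique must share a bag in every tree decomposition; so some bag has ≥ 5 vertices and tw(G) ≥ 4. Combining the bounds, tw(G) = 4.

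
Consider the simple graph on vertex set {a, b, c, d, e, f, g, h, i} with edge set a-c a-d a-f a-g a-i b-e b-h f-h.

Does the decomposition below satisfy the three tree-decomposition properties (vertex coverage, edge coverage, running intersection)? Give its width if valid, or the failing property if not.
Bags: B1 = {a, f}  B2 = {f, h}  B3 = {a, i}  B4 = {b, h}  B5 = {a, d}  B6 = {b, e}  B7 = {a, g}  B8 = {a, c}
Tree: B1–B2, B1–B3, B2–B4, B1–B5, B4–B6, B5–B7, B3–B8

Vertex coverage: the bags together contain {a, b, c, d, e, f, g, h, i}, the full vertex set. Edge coverage: each edge of G has both endpoints in at least one bag. Running intersection: for every vertex, the bags containing it form a connected subtree. All three properties hold, so this is a valid tree decomposition of width max|bag| − 1 = 1, and hence tw(G) ≤ 1.

Yes; width 1.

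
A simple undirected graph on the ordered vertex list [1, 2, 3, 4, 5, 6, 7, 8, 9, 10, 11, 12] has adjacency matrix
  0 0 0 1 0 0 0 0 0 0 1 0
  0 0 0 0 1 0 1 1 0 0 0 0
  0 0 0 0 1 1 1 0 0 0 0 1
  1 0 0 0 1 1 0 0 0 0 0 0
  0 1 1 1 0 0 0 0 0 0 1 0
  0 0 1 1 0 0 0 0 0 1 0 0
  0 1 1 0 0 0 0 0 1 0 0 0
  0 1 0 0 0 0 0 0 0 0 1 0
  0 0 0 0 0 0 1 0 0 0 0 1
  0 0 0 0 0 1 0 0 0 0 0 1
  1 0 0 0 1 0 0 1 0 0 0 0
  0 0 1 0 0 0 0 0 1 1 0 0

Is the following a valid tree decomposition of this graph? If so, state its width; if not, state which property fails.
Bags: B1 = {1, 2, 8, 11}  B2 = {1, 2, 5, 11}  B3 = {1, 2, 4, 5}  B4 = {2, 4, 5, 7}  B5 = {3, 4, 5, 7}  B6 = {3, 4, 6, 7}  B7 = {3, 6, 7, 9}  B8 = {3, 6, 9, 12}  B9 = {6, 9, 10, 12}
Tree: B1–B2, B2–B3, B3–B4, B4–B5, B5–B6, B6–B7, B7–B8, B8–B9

Yes; width 3.

Checking the three conditions: (i) the bags cover all of {1, 2, 3, 4, 5, 6, 7, 8, 9, 10, 11, 12}; (ii) for each edge, some bag contains both endpoints; (iii) the bags containing any fixed vertex form a subtree. All hold, so the decomposition is valid with width 4 − 1 = 3.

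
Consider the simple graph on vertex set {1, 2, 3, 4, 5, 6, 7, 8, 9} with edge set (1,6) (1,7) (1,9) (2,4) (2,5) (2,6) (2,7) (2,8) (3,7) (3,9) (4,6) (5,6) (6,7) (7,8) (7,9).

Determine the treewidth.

A width-2 tree decomposition is:
Bags: B1 = {1, 7, 9}  B2 = {3, 7, 9}  B3 = {1, 6, 7}  B4 = {2, 6, 7}  B5 = {2, 7, 8}  B6 = {2, 4, 6}  B7 = {2, 5, 6}
Tree: B1–B2, B1–B3, B3–B4, B4–B5, B4–B6, B4–B7
Every bag has size at most 3, so the width is 3 − 1 = 2 and tw(G) ≤ 2. On the other hand G contains the 3-clique {2, 4, 6}. A clique must lie in a single bag of any decomposition, so no decomposition can have width below 2. The upper and lower bounds meet at 2, so that is the treewidth.

2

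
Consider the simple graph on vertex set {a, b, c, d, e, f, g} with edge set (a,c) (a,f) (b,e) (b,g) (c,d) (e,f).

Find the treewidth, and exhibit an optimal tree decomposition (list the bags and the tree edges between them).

Each bag holds 2 vertices, so the decomposition has width 1, which upper-bounds the treewidth. Since G has at least one edge (e.g. d–c), it is not an edgeless graph, so tw(G) ≥ 1. Hence tw(G) = 1 exactly.

Treewidth 1.
One optimal decomposition is:
Bags: B1 = {c, d}  B2 = {a, c}  B3 = {a, f}  B4 = {e, f}  B5 = {b, e}  B6 = {b, g}
Tree: B1–B2, B2–B3, B3–B4, B4–B5, B5–B6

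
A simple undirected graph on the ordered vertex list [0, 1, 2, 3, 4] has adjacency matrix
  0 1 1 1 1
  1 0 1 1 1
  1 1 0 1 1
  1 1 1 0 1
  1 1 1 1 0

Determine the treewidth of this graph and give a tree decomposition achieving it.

Treewidth 4.
One optimal decomposition is:
Bags: B1 = {0, 1, 2, 3, 4}
Tree: (single bag)

A single bag containing all 5 vertices is trivially a valid decomposition of width 4. For the lower bound, the 5 vertices {0, 1, 2, 3, 4} are pairwise adjacent, and any tree decomposition puts a clique entirely inside one bag — forcing width ≥ 4. Hence tw(G) = 4 exactly.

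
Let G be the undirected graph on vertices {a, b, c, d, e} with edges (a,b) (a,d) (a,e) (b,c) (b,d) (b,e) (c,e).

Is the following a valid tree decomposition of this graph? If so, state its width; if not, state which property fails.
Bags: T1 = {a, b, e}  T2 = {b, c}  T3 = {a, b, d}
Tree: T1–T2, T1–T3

A tree decomposition must satisfy three properties: every vertex lies in some bag; for every edge, both endpoints lie together in some bag; and for every vertex, the bags containing it form a connected subtree. Here edge (e,c) lies in no bag, so the decomposition is invalid.

No — edge (e,c) lies in no bag.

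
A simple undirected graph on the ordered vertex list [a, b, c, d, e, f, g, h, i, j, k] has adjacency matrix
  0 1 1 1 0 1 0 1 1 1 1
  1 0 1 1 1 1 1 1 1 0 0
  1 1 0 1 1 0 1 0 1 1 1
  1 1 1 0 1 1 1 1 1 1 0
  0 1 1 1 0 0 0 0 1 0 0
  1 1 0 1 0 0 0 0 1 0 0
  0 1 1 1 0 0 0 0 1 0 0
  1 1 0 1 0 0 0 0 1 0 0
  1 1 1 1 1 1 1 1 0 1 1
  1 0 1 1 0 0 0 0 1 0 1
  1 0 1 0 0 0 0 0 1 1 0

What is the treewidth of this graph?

4

A width-4 tree decomposition is:
Bags: B1 = {a, b, c, d, i}  B2 = {a, c, d, i, j}  B3 = {b, c, d, e, i}  B4 = {b, c, d, g, i}  B5 = {a, b, d, f, i}  B6 = {a, b, d, h, i}  B7 = {a, c, i, j, k}
Tree: B1–B2, B1–B3, B1–B4, B1–B5, B1–B6, B2–B7
Each bag holds 5 vertices, so the decomposition has width 4, which upper-bounds the treewidth. Conversely, {a, c, d, i, j} is a clique of size 5, and the vertices of any clique must share a bag in every tree decomposition; so some bag has ≥ 5 vertices and tw(G) ≥ 4. The upper and lower bounds meet at 4, so that is the treewidth.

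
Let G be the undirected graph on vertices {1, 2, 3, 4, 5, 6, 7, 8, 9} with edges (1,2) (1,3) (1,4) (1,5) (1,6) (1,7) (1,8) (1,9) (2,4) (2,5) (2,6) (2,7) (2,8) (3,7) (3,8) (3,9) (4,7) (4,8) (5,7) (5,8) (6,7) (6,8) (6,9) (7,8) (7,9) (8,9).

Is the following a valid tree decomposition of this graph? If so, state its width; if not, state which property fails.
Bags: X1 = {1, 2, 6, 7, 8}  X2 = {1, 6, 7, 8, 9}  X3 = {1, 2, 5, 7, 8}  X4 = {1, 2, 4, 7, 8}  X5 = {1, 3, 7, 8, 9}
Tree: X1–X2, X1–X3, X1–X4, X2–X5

Every vertex of G appears in some bag (union = {1, 2, 3, 4, 5, 6, 7, 8, 9}); every edge is covered by a bag; and for each vertex v the set of bags containing v is connected in the bag tree. The decomposition is therefore valid. The largest bag has 5 vertices, so the width is 4.

Yes; width 4.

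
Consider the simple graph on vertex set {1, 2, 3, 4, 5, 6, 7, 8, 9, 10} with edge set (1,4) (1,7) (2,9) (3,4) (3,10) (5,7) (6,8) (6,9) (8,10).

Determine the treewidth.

A width-1 tree decomposition is:
Bags: B1 = {2, 9}  B2 = {6, 9}  B3 = {6, 8}  B4 = {8, 10}  B5 = {3, 10}  B6 = {3, 4}  B7 = {1, 4}  B8 = {1, 7}  B9 = {5, 7}
Tree: B1–B2, B2–B3, B3–B4, B4–B5, B5–B6, B6–B7, B7–B8, B8–B9
The largest bag has 2 vertices, giving width 1; this decomposition certifies tw(G) ≤ 1. G has an edge, so its treewidth is at least 1. Therefore the treewidth is 1.

1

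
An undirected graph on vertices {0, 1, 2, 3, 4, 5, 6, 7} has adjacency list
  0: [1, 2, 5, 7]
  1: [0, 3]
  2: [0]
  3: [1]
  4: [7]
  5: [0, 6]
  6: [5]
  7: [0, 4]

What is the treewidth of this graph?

A width-1 tree decomposition is:
Bags: B1 = {0, 5}  B2 = {0, 7}  B3 = {0, 1}  B4 = {1, 3}  B5 = {4, 7}  B6 = {5, 6}  B7 = {0, 2}
Tree: B1–B2, B2–B3, B3–B4, B2–B5, B1–B6, B1–B7
Each bag holds 2 vertices, so the decomposition has width 1, which upper-bounds the treewidth. Any graph with an edge has treewidth ≥ 1, and G has the edge 0–5. Combining the bounds, tw(G) = 1.

1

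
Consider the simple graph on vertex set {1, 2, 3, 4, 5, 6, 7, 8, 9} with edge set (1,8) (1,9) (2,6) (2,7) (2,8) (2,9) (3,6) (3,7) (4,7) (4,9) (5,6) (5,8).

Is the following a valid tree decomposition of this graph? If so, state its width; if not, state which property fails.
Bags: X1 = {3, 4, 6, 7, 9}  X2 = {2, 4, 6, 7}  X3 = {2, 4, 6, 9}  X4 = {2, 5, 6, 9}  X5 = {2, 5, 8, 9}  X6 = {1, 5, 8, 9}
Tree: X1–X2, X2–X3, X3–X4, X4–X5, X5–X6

No — bags containing vertex 9 are not connected in the tree.

A tree decomposition must satisfy three properties: every vertex lies in some bag; for every edge, both endpoints lie together in some bag; and for every vertex, the bags containing it form a connected subtree. Here bags containing vertex 9 are not connected in the tree, so the decomposition is invalid.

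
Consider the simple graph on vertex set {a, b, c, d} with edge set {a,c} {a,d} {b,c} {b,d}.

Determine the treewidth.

2

A width-2 tree decomposition is:
Bags: B1 = {a, c, d}  B2 = {b, c, d}
Tree: B1–B2
The largest bag has 3 vertices, giving width 2; this decomposition certifies tw(G) ≤ 2. For the lower bound, G contains the cycle c–a–d–b–c, so G is not a forest; only forests have treewidth ≤ 1, hence tw(G) ≥ 2. Combining the bounds, tw(G) = 2.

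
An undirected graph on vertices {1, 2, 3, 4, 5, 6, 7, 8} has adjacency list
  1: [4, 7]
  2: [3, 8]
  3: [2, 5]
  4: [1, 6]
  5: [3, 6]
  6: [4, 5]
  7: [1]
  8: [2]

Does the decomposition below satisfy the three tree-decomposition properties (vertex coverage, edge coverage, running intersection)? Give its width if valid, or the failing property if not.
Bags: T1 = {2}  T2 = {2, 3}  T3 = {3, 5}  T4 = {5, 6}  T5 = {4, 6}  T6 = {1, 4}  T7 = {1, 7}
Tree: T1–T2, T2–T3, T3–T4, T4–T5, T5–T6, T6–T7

No — vertex 8 appears in no bag.

A tree decomposition must satisfy three properties: every vertex lies in some bag; for every edge, both endpoints lie together in some bag; and for every vertex, the bags containing it form a connected subtree. Here vertex 8 appears in no bag, so the decomposition is invalid.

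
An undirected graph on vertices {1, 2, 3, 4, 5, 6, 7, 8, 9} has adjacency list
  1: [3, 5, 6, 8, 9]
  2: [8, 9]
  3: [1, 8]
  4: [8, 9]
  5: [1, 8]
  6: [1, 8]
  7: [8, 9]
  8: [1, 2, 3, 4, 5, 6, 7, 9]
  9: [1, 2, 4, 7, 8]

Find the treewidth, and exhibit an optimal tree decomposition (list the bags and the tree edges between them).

Every bag has size at most 3, so the width is 3 − 1 = 2 and tw(G) ≤ 2. On the other hand G contains the 3-clique {1, 8, 9}. A clique must lie in a single bag of any decomposition, so no decomposition can have width below 2. Hence tw(G) = 2 exactly.

Treewidth 2.
One optimal decomposition is:
Bags: B1 = {2, 8, 9}  B2 = {7, 8, 9}  B3 = {1, 8, 9}  B4 = {1, 6, 8}  B5 = {1, 5, 8}  B6 = {4, 8, 9}  B7 = {1, 3, 8}
Tree: B1–B2, B1–B3, B3–B4, B4–B5, B2–B6, B5–B7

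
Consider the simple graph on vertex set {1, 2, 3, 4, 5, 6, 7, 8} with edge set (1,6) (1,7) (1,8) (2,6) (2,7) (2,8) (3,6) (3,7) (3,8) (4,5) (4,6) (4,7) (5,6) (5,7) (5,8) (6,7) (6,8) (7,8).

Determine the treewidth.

3

A width-3 tree decomposition is:
Bags: B1 = {5, 6, 7, 8}  B2 = {3, 6, 7, 8}  B3 = {2, 6, 7, 8}  B4 = {4, 5, 6, 7}  B5 = {1, 6, 7, 8}
Tree: B1–B2, B1–B3, B1–B4, B3–B5
The largest bag has 4 vertices, giving width 3; this decomposition certifies tw(G) ≤ 3. For the lower bound, the 4 vertices {1, 6, 7, 8} are pairwise adjacent, and any tree decomposition puts a clique entirely inside one bag — forcing width ≥ 3. The upper and lower bounds meet at 3, so that is the treewidth.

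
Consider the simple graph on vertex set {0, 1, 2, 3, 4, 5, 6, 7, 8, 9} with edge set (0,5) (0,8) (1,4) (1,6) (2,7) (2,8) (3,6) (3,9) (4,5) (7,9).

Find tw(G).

A width-2 tree decomposition is:
Bags: B1 = {3, 7, 9}  B2 = {2, 3, 7}  B3 = {2, 3, 8}  B4 = {0, 3, 8}  B5 = {0, 3, 5}  B6 = {3, 4, 5}  B7 = {1, 3, 4}  B8 = {1, 3, 6}
Tree: B1–B2, B2–B3, B3–B4, B4–B5, B5–B6, B6–B7, B7–B8
The largest bag has 3 vertices, giving width 2; this decomposition certifies tw(G) ≤ 2. For the lower bound, G contains the cycle 3–9–7–2–8–0–5–4–1–6–3, so G is not a forest; only forests have treewidth ≤ 1, hence tw(G) ≥ 2. Therefore the treewidth is 2.

2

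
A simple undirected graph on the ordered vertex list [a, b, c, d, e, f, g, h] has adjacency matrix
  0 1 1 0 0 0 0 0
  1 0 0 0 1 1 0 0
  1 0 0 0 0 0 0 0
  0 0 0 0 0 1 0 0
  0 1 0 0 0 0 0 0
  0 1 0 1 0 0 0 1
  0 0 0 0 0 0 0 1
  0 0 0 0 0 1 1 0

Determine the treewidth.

1

A width-1 tree decomposition is:
Bags: B1 = {a, c}  B2 = {a, b}  B3 = {b, e}  B4 = {b, f}  B5 = {f, h}  B6 = {d, f}  B7 = {g, h}
Tree: B1–B2, B2–B3, B3–B4, B4–B5, B4–B6, B5–B7
Every bag has size at most 2, so the width is 2 − 1 = 1 and tw(G) ≤ 1. Any graph with an edge has treewidth ≥ 1, and G has the edge c–a. Combining the bounds, tw(G) = 1.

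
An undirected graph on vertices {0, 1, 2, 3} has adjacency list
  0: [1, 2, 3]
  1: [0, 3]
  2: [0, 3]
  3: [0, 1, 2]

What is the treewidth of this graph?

A width-2 tree decomposition is:
Bags: B1 = {0, 2, 3}  B2 = {0, 1, 3}
Tree: B1–B2
The largest bag has 3 vertices, giving width 2; this decomposition certifies tw(G) ≤ 2. For the lower bound, the 3 vertices {0, 1, 3} are pairwise adjacent, and any tree decomposition puts a clique entirely inside one bag — forcing width ≥ 2. Hence tw(G) = 2 exactly.

2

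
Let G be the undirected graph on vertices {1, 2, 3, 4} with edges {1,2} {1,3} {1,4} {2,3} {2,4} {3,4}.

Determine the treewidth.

A width-3 tree decomposition is:
Bags: B1 = {1, 2, 3, 4}
Tree: (single bag)
With just one bag of size 4, the width is 4 − 1 = 3, so tw(G) ≤ 3. Conversely, {1, 2, 3, 4} is a clique of size 4, and the vertices of any clique must share a bag in every tree decomposition; so some bag has ≥ 4 vertices and tw(G) ≥ 3. Combining the bounds, tw(G) = 3.

3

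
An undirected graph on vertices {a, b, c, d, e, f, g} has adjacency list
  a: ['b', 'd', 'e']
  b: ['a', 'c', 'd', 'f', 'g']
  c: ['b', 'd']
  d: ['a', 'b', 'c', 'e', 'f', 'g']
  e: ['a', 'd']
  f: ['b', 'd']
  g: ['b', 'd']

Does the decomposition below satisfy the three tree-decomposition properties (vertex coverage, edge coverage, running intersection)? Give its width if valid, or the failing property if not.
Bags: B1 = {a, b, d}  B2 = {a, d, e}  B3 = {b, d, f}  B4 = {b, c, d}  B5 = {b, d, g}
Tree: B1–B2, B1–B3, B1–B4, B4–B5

Yes; width 2.

Checking the three conditions: (i) the bags cover all of {a, b, c, d, e, f, g}; (ii) for each edge, some bag contains both endpoints; (iii) the bags containing any fixed vertex form a subtree. All hold, so the decomposition is valid with width 3 − 1 = 2.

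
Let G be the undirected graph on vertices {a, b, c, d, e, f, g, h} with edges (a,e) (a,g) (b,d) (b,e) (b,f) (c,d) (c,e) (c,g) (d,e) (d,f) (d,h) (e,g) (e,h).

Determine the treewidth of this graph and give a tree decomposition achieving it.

Every bag has size at most 3, so the width is 3 − 1 = 2 and tw(G) ≤ 2. On the other hand G contains the 3-clique {d, e, h}. A clique must lie in a single bag of any decomposition, so no decomposition can have width below 2. Combining the bounds, tw(G) = 2.

Treewidth 2.
Bags: B1 = {b, d, e}  B2 = {c, d, e}  B3 = {d, e, h}  B4 = {b, d, f}  B5 = {c, e, g}  B6 = {a, e, g}
Tree: B1–B2, B1–B3, B1–B4, B2–B5, B5–B6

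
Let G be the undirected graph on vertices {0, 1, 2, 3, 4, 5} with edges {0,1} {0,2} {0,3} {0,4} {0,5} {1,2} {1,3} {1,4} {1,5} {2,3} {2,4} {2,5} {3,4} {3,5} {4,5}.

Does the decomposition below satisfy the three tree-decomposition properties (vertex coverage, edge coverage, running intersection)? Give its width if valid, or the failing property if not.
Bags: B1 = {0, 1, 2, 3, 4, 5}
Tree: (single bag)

Checking the three conditions: (i) the bags cover all of {0, 1, 2, 3, 4, 5}; (ii) for each edge, some bag contains both endpoints; (iii) the bags containing any fixed vertex form a subtree. All hold, so the decomposition is valid with width 6 − 1 = 5.

Yes; width 5.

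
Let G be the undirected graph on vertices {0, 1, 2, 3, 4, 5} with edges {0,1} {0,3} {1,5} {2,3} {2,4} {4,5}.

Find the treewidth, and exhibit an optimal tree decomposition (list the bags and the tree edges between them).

Each bag holds 3 vertices, so the decomposition has width 2, which upper-bounds the treewidth. The edges 1–0–3–2–4–5–1 form a cycle, so G is not a tree and its treewidth is at least 2. Hence tw(G) = 2 exactly.

Treewidth 2.
Bags: B1 = {0, 1, 3}  B2 = {1, 2, 3}  B3 = {1, 2, 4}  B4 = {1, 4, 5}
Tree: B1–B2, B2–B3, B3–B4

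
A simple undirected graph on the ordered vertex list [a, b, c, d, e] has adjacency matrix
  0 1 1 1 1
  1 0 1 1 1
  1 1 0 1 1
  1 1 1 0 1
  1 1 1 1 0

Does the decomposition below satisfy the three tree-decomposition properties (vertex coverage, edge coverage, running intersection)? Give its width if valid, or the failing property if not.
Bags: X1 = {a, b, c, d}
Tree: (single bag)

No — vertex e appears in no bag.

A tree decomposition must satisfy three properties: every vertex lies in some bag; for every edge, both endpoints lie together in some bag; and for every vertex, the bags containing it form a connected subtree. Here vertex e appears in no bag, so the decomposition is invalid.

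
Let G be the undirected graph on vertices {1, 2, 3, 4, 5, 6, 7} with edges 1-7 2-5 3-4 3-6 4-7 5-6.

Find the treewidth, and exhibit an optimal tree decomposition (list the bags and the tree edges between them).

Every bag has size at most 2, so the width is 2 − 1 = 1 and tw(G) ≤ 1. Since G has at least one edge (e.g. 2–5), it is not an edgeless graph, so tw(G) ≥ 1. Combining the bounds, tw(G) = 1.

Treewidth 1.
Bags: B1 = {2, 5}  B2 = {5, 6}  B3 = {3, 6}  B4 = {3, 4}  B5 = {4, 7}  B6 = {1, 7}
Tree: B1–B2, B2–B3, B3–B4, B4–B5, B5–B6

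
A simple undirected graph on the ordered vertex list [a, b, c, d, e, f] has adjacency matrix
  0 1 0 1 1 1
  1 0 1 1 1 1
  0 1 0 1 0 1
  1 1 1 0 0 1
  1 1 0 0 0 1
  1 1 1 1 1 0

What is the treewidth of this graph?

3

A width-3 tree decomposition is:
Bags: B1 = {b, c, d, f}  B2 = {a, b, d, f}  B3 = {a, b, e, f}
Tree: B1–B2, B2–B3
Each bag holds 4 vertices, so the decomposition has width 3, which upper-bounds the treewidth. On the other hand G contains the 4-clique {b, c, d, f}. A clique must lie in a single bag of any decomposition, so no decomposition can have width below 3. Combining the bounds, tw(G) = 3.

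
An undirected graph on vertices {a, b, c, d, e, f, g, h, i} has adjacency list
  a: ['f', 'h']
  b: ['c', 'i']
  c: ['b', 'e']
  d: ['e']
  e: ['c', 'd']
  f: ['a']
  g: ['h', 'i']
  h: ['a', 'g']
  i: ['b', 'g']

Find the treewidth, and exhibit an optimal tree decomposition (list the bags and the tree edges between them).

The largest bag has 2 vertices, giving width 1; this decomposition certifies tw(G) ≤ 1. G has an edge, so its treewidth is at least 1. Therefore the treewidth is 1.

Treewidth 1.
One such decomposition:
Bags: B1 = {a, f}  B2 = {a, h}  B3 = {g, h}  B4 = {g, i}  B5 = {b, i}  B6 = {b, c}  B7 = {c, e}  B8 = {d, e}
Tree: B1–B2, B2–B3, B3–B4, B4–B5, B5–B6, B6–B7, B7–B8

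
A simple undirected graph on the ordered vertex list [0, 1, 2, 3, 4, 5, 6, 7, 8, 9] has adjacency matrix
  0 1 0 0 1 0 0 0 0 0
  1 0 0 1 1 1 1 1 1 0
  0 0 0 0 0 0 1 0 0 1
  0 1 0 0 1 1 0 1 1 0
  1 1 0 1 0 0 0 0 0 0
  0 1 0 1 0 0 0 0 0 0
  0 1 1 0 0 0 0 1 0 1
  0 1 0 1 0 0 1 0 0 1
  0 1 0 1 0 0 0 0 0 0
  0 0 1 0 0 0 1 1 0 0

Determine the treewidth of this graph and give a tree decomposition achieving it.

The largest bag has 3 vertices, giving width 2; this decomposition certifies tw(G) ≤ 2. For the lower bound, the 3 vertices {0, 1, 4} are pairwise adjacent, and any tree decomposition puts a clique entirely inside one bag — forcing width ≥ 2. Hence tw(G) = 2 exactly.

Treewidth 2.
One such decomposition:
Bags: B1 = {1, 3, 7}  B2 = {1, 3, 4}  B3 = {0, 1, 4}  B4 = {1, 3, 5}  B5 = {1, 6, 7}  B6 = {6, 7, 9}  B7 = {1, 3, 8}  B8 = {2, 6, 9}
Tree: B1–B2, B2–B3, B2–B4, B1–B5, B5–B6, B1–B7, B6–B8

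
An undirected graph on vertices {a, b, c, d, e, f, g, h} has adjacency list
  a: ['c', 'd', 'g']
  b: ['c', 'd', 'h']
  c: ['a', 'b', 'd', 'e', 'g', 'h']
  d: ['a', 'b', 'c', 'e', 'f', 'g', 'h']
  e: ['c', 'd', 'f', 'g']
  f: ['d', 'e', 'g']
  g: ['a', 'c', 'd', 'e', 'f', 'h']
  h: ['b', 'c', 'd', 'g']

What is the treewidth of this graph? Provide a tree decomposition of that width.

Every bag has size at most 4, so the width is 4 − 1 = 3 and tw(G) ≤ 3. For the lower bound, the 4 vertices {c, d, e, g} are pairwise adjacent, and any tree decomposition puts a clique entirely inside one bag — forcing width ≥ 3. The upper and lower bounds meet at 3, so that is the treewidth.

Treewidth 3.
Bags: B1 = {c, d, e, g}  B2 = {c, d, g, h}  B3 = {d, e, f, g}  B4 = {b, c, d, h}  B5 = {a, c, d, g}
Tree: B1–B2, B1–B3, B2–B4, B1–B5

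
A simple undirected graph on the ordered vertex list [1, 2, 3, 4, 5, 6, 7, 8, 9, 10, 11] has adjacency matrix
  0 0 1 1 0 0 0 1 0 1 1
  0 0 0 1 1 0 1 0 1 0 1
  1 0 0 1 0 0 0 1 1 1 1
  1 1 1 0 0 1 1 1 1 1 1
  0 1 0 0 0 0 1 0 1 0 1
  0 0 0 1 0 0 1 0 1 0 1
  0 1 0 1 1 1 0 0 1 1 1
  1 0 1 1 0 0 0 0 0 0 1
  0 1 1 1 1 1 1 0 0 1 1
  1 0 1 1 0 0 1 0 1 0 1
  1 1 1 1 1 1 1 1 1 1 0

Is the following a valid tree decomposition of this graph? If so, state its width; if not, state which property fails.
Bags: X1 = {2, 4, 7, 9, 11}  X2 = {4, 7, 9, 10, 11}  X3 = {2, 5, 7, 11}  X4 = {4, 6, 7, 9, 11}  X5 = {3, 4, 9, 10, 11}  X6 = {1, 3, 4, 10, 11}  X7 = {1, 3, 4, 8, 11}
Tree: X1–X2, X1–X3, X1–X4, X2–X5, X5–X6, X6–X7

A tree decomposition must satisfy three properties: every vertex lies in some bag; for every edge, both endpoints lie together in some bag; and for every vertex, the bags containing it form a connected subtree. Here edge (9,5) lies in no bag, so the decomposition is invalid.

No — edge (9,5) lies in no bag.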